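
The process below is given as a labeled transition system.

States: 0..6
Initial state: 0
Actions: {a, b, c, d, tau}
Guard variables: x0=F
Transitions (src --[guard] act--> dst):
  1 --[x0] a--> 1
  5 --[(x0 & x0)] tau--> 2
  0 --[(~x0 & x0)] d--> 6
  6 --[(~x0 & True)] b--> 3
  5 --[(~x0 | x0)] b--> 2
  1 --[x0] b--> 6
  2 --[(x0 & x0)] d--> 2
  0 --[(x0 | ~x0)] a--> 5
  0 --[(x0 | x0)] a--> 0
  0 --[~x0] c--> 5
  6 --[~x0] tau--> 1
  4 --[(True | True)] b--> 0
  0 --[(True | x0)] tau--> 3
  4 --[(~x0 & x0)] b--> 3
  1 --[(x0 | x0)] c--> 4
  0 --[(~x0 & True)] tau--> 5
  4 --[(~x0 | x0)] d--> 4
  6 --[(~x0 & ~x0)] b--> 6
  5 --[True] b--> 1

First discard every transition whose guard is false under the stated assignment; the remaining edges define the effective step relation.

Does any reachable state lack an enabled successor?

Answer: DEADLOCK at state 1

Analysis:
R = {0,1,2,3,5}
  0: a→5  c→5  tau→3  tau→5  [deg 4]
  1: ∅  [deadlock]
  2: ∅  [deadlock]
  3: ∅  [deadlock]
  5: b→1  b→2  [deg 2]
Path to 1: a·b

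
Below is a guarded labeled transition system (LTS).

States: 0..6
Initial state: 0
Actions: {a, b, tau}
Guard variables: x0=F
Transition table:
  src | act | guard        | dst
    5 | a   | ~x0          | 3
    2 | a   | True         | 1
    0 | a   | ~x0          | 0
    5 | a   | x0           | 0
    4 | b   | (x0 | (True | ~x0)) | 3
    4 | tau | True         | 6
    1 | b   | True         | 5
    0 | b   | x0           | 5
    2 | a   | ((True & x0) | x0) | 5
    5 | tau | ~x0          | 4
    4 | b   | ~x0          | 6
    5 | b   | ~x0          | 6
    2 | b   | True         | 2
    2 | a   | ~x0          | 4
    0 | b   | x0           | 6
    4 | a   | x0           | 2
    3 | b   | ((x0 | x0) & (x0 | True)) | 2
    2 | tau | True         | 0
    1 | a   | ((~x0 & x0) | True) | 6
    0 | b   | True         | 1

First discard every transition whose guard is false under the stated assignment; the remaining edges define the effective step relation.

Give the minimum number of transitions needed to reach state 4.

Answer: 3

Analysis:
BFS to 4:
  Layer 0: {0}
  Layer 1: {1}
  Layer 2: {5,6}
  Layer 3: {3,4}
first hit 4 at d=3 via b·b·tau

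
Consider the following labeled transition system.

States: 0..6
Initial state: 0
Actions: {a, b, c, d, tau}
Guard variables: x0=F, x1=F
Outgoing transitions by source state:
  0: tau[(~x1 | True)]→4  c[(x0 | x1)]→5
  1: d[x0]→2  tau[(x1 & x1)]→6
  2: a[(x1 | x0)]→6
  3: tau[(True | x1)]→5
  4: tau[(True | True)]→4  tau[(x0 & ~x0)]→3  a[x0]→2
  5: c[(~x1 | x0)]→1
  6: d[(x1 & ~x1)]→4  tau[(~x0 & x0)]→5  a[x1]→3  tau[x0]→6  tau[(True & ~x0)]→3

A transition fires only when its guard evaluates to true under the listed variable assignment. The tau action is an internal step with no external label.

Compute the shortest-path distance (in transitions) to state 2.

BFS to 2:
  L0 = {0}
  L1 = {4}
2 never appears.

Answer: UNREACHABLE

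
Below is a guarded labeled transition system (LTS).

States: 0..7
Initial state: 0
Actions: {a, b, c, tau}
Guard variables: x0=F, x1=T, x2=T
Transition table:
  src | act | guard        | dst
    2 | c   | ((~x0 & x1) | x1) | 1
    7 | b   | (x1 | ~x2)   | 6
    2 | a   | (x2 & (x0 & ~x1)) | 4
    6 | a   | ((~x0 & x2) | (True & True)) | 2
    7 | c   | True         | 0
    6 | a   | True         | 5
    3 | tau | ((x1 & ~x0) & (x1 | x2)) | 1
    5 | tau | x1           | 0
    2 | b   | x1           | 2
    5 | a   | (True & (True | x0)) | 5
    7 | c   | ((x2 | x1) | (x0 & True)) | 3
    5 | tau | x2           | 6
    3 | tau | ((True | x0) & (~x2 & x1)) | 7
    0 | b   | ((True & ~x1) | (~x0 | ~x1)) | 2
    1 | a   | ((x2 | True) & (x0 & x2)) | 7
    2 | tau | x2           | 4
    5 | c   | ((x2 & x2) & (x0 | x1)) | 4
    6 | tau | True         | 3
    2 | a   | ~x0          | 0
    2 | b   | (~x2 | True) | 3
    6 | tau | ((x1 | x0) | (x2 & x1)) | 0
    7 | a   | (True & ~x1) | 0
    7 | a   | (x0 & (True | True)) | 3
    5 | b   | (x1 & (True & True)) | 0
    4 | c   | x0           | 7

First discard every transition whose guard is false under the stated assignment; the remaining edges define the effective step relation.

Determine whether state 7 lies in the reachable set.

Answer: UNREACHABLE

Analysis:
Guard filter leaves 19 enabled edge(s).
Layer 0: {0}
Layer 1: {2}  now seen {0,2}
Layer 2: {1,3,4}  now seen {0,1,2,3,4}
Reachable = {0,1,2,3,4}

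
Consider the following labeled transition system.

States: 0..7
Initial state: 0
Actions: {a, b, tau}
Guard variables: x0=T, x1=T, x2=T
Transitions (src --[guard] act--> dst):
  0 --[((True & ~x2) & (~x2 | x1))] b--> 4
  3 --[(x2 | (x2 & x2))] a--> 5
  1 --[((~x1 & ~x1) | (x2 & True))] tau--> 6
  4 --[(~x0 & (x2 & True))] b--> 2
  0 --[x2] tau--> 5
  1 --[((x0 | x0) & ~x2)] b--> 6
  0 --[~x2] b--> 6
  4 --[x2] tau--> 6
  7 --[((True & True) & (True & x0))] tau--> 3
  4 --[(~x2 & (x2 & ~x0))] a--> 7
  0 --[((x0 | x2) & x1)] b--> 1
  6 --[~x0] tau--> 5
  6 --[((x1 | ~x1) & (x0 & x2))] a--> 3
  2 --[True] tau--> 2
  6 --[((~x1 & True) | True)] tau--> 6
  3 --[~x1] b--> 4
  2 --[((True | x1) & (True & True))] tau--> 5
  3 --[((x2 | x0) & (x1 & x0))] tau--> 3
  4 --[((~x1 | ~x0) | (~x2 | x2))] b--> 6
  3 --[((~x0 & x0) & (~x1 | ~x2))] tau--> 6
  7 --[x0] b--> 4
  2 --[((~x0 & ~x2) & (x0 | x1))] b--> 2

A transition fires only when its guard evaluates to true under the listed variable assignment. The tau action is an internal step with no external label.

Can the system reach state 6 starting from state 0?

Answer: REACHABLE

Working:
After dropping false guards: 13 live edges.
Layer 0: {0}
Layer 1: {1,5}  cumulative {0,1,5}
Layer 2: {6}  cumulative {0,1,5,6}
Layer 3: {3}  cumulative {0,1,3,5,6}
Reach set: {0,1,3,5,6}
witness 6: b·tau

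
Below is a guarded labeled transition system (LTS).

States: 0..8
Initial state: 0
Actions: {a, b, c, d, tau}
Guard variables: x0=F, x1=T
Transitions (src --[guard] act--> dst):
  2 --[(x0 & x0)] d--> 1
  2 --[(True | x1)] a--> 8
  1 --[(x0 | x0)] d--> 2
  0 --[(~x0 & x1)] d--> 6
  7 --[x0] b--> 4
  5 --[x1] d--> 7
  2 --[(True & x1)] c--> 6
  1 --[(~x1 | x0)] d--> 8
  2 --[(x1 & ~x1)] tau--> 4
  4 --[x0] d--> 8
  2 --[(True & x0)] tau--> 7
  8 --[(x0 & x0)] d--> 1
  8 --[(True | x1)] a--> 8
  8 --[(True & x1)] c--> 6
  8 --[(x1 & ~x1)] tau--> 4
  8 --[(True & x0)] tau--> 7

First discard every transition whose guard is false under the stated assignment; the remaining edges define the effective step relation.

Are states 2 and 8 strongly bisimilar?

Refine partition for ~:
  π0 = {{0,1,2,3,4,5,6,7,8}}
  π1 = {{0,5},{1,3,4,6,7},{2,8}}
Fixed point at round 2; 3 class(es).
class of 2: {2,8}; class of 8: {2,8}

Answer: BISIMILAR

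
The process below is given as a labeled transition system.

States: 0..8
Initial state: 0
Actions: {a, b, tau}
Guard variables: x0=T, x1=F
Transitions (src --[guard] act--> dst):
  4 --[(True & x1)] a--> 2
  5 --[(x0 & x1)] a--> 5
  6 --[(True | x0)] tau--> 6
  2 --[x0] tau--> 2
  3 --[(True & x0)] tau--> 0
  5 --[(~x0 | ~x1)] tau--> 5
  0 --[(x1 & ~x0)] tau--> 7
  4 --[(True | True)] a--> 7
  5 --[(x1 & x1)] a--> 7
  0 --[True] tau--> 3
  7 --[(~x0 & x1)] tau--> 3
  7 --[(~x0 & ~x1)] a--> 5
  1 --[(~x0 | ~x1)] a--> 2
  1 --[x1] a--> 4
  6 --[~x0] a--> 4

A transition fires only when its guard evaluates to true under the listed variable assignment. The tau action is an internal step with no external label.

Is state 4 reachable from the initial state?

After dropping false guards: 7 live edges.
L0 = {0}
L1 = {3}  cumulative {0,3}
R = {0,3}

Answer: UNREACHABLE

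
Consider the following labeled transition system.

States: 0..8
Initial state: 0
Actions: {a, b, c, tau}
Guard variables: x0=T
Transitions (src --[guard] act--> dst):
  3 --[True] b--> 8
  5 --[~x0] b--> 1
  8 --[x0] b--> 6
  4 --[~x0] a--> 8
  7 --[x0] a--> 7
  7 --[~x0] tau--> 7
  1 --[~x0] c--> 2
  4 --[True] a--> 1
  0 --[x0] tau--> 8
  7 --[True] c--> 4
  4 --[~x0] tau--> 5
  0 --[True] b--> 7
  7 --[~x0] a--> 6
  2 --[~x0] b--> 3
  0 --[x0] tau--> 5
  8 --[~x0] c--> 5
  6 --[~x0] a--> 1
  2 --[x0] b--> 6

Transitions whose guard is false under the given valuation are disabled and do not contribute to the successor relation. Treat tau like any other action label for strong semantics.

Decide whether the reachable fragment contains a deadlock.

Answer: DEADLOCK at state 1

Analysis:
R = {0,1,4,5,6,7,8}
  0: b→7  tau→5  tau→8  [3 out]
  1: ∅  [no exit]
  4: a→1  [1 out]
  5: ∅  [no exit]
  6: ∅  [no exit]
  7: a→7  c→4  [2 out]
  8: b→6  [1 out]
Path to 1: b·c·a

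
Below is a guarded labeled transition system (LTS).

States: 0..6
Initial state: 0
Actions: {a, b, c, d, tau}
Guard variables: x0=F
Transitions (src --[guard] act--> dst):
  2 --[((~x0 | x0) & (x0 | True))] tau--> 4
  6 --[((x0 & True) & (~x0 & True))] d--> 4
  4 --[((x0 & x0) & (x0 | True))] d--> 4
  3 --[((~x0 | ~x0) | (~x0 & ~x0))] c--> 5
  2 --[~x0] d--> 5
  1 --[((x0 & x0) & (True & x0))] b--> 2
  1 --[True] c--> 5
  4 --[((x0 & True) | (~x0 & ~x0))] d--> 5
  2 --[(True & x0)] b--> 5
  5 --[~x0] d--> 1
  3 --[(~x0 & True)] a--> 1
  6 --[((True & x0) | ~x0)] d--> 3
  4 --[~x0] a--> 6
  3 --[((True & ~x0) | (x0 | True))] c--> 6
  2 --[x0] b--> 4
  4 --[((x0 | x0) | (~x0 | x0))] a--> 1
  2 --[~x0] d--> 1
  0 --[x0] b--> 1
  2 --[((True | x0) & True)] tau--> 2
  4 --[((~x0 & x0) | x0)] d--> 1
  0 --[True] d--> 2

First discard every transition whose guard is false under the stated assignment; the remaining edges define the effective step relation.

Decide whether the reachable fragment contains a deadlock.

Answer: DEADLOCK-FREE

Analysis:
Reach set: {0,1,2,3,4,5,6}
  0: d→2  [1 exit(s)]
  1: c→5  [1 exit(s)]
  2: d→1  d→5  tau→2  tau→4  [4 exit(s)]
  3: a→1  c→5  c→6  [3 exit(s)]
  4: a→1  a→6  d→5  [3 exit(s)]
  5: d→1  [1 exit(s)]
  6: d→3  [1 exit(s)]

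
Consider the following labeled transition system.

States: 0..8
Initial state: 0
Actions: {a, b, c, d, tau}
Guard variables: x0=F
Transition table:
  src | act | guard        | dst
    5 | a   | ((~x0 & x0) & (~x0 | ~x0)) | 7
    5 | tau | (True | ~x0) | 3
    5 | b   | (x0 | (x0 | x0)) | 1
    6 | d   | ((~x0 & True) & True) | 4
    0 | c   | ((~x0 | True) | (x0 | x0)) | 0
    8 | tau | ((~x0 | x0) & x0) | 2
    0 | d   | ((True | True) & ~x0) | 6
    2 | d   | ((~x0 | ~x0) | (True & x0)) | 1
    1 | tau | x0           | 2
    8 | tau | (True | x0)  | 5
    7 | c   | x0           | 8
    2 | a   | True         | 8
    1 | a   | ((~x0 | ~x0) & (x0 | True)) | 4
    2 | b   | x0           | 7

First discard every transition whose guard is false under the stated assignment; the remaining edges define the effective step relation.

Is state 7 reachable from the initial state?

Answer: UNREACHABLE

Working:
8 transition(s) survive guard evaluation.
L0 = {0}
L1 = {6}  cumulative {0,6}
L2 = {4}  cumulative {0,4,6}
Reachable = {0,4,6}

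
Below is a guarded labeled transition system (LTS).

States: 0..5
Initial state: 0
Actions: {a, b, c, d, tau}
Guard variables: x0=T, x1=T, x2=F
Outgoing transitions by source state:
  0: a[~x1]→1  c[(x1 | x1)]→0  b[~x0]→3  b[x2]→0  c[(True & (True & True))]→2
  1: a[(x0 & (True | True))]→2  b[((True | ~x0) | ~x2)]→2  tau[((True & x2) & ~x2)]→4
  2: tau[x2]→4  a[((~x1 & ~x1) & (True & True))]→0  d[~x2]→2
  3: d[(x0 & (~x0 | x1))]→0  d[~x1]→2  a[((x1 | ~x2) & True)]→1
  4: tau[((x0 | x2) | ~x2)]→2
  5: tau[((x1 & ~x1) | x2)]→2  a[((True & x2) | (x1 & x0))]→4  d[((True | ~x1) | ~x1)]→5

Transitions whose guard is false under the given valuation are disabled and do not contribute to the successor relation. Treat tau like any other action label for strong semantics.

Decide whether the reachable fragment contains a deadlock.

Answer: DEADLOCK-FREE

Working:
Reach set: {0,2}
  0: c→0  c→2  [deg 2]
  2: d→2  [deg 1]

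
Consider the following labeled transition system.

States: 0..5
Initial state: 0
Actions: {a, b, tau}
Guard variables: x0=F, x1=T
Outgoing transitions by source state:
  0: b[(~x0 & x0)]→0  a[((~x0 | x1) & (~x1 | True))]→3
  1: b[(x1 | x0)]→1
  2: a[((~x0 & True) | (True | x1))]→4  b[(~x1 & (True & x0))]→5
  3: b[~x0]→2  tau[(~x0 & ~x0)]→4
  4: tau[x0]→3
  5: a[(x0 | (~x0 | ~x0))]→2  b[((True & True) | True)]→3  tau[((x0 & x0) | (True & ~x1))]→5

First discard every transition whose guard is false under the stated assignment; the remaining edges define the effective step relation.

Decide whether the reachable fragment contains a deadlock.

R = {0,2,3,4}
  0: a→3  [deg 1]
  2: a→4  [deg 1]
  3: b→2  tau→4  [deg 2]
  4: ∅  [no exit]
trace reaching 4: a·tau

Answer: DEADLOCK at state 4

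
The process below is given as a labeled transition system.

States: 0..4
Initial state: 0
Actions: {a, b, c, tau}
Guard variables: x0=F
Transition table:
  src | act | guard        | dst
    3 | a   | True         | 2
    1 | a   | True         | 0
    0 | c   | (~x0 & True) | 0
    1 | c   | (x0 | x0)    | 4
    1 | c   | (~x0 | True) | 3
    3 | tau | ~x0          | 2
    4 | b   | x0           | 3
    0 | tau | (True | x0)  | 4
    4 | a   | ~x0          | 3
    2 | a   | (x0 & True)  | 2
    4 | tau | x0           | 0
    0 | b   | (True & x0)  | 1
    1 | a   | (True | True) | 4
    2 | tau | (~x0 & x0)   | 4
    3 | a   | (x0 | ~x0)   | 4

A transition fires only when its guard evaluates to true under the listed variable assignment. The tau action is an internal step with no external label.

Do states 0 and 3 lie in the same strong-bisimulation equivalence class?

Refine partition for ~:
  π0 = {{0,1,2,3,4}}
  π1 = {{0},{1},{2},{3},{4}}
stable after 2 split(s): 5 block(s)
0∈{0}, 3∈{3}

Answer: NOT BISIMILAR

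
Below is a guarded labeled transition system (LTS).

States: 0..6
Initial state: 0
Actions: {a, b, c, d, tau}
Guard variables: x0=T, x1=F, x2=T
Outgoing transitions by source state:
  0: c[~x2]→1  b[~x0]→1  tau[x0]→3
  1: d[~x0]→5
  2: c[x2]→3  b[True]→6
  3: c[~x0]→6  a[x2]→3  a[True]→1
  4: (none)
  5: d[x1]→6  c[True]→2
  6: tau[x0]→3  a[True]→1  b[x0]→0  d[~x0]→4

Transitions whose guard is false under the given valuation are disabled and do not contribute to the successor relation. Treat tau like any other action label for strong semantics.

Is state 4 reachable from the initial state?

Answer: UNREACHABLE

Trace:
After dropping false guards: 9 live edges.
L0 = {0}
L1 = {3}  cumulative {0,3}
L2 = {1}  cumulative {0,1,3}
Reach set: {0,1,3}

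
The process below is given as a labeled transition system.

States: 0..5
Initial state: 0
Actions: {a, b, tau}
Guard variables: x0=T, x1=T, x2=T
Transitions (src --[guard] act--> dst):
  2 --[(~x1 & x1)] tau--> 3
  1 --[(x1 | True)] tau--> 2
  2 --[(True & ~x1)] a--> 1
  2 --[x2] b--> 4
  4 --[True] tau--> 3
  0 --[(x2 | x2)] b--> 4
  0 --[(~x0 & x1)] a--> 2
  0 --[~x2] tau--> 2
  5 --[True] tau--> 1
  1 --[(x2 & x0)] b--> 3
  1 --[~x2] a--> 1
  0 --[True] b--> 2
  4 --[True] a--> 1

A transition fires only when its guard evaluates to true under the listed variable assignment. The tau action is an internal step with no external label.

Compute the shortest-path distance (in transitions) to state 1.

Answer: 2

Analysis:
Breadth-first toward 1:
  Layer 0: {0}
  Layer 1: {2,4}
  Layer 2: {1,3}
1 enters at depth 2; path b·a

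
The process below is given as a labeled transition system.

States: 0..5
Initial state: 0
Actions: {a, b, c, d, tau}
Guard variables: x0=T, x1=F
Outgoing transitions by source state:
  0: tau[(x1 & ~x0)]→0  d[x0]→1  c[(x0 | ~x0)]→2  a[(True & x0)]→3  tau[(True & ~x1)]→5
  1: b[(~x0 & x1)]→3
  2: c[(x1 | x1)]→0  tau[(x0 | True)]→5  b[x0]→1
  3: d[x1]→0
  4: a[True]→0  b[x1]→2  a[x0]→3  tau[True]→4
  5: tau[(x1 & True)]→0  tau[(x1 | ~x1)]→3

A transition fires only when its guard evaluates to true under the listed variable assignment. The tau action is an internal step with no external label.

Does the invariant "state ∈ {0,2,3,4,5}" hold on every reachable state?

Answer: INVARIANT VIOLATED at state 1

Analysis:
Inv-set: {0,2,3,4,5}
Reachable = {0,1,2,3,5}
  0: ok
  1: outside
  2: ok
  3: ok
  5: ok
reach 1 via d — violates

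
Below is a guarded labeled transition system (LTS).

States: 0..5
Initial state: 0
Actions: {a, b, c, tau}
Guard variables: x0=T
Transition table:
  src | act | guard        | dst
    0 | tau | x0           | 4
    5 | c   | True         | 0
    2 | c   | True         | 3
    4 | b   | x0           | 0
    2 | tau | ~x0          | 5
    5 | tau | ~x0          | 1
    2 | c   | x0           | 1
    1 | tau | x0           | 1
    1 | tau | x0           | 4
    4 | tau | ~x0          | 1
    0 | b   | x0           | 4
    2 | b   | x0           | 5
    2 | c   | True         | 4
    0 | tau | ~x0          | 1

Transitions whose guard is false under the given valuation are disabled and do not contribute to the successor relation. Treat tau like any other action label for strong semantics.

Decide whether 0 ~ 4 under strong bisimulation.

Bisimulation quotient by refinement:
  P[0] = {{0,1,2,3,4,5}}
  P[1] = {{0},{1},{2},{3},{4},{5}}
stable after 2 split(s): 6 block(s)
0∈{0}, 4∈{4}

Answer: NOT BISIMILAR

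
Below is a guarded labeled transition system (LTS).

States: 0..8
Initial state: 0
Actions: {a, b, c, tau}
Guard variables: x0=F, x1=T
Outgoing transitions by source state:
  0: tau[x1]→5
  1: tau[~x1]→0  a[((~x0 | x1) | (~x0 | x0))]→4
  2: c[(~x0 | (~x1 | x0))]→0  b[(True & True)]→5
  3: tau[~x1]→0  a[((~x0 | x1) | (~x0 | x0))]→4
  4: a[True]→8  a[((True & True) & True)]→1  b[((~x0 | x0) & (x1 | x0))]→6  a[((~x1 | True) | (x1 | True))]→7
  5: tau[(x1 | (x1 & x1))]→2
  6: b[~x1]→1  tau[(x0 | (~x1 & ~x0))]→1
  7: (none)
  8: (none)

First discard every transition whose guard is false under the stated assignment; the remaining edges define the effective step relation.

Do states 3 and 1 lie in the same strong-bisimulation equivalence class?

Refine partition for ~:
  round 0: {{0,1,2,3,4,5,6,7,8}}
  round 1: {{0,5},{1,3},{2},{4},{6,7,8}}
  round 2: {{0},{1,3},{2},{4},{5},{6,7,8}}
6 equivalence class(es) (converged in 3)
[3]={1,3}  [1]={1,3}

Answer: BISIMILAR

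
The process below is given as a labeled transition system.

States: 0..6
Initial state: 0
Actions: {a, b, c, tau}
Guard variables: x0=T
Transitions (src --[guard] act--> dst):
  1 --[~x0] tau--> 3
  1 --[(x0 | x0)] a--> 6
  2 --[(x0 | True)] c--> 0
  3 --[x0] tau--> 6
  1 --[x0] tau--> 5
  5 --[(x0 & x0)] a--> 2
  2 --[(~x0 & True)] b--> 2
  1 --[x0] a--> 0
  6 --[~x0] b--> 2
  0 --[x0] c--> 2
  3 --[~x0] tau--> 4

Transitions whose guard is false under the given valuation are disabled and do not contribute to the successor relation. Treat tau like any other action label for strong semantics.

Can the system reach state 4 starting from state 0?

7 transition(s) survive guard evaluation.
Layer 0: {0}
Layer 1: {2}  now seen {0,2}
R = {0,2}

Answer: UNREACHABLE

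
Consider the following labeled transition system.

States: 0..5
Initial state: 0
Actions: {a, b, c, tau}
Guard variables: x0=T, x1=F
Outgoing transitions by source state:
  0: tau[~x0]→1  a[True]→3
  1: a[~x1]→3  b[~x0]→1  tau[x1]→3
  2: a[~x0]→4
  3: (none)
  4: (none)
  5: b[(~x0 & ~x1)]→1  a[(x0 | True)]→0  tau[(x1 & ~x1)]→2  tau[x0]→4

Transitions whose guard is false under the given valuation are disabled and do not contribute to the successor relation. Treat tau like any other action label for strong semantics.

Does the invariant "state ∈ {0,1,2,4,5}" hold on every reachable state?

Answer: INVARIANT VIOLATED at state 3

Trace:
Inv-set: {0,1,2,4,5}
Reach set: {0,3}
  0: safe
  3: VIOLATES
reach 3 via a — violates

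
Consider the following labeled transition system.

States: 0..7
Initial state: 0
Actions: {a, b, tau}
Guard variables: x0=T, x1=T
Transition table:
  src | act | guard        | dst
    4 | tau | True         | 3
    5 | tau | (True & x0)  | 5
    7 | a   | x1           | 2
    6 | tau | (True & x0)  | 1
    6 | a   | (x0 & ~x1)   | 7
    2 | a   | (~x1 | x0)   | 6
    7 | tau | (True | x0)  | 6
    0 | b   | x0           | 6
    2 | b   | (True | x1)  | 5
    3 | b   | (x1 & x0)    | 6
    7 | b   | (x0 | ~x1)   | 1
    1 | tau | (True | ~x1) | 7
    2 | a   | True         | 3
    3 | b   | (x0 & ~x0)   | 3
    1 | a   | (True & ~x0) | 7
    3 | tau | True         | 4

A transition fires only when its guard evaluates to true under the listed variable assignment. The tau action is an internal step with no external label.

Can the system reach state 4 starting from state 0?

Answer: REACHABLE

Working:
13 transition(s) survive guard evaluation.
Layer 0: {0}
Layer 1: {6}  cumulative {0,6}
Layer 2: {1}  cumulative {0,1,6}
Layer 3: {7}  cumulative {0,1,6,7}
Layer 4: {2}  cumulative {0,1,2,6,7}
Layer 5: {3,5}  cumulative {0,1,2,3,5,6,7}
Layer 6: {4}  cumulative {0,1,2,3,4,5,6,7}
Reachable = {0,1,2,3,4,5,6,7}
trace reaching 4: b·tau·tau·a·a·tau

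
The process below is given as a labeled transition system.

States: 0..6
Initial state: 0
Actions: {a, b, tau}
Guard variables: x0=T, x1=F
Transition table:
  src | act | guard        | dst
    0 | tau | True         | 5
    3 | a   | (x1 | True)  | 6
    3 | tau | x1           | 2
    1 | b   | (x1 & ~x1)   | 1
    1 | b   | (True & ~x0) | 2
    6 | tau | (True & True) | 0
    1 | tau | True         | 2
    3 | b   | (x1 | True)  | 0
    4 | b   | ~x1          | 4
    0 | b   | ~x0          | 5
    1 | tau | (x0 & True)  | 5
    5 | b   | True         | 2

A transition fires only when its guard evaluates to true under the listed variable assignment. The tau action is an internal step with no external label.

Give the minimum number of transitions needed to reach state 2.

Answer: 2

Trace:
Layered search for 2:
  depth 0: {0}
  depth 1: {5}
  depth 2: {2}
depth(2)=2, e.g. tau·b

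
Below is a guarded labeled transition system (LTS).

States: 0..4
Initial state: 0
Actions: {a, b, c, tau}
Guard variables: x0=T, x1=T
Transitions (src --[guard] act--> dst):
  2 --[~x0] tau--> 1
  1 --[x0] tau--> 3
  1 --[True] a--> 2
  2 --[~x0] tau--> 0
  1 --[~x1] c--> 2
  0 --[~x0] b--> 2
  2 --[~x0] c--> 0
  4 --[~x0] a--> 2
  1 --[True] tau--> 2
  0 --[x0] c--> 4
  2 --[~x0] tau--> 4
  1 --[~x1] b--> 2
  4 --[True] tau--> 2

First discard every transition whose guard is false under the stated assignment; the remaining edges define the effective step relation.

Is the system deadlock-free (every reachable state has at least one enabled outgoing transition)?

Answer: DEADLOCK at state 2

Trace:
Reachable = {0,2,4}
  0: c→4  [1 out]
  2: ∅  [no exit]
  4: tau→2  [1 out]
witness 2: c·tau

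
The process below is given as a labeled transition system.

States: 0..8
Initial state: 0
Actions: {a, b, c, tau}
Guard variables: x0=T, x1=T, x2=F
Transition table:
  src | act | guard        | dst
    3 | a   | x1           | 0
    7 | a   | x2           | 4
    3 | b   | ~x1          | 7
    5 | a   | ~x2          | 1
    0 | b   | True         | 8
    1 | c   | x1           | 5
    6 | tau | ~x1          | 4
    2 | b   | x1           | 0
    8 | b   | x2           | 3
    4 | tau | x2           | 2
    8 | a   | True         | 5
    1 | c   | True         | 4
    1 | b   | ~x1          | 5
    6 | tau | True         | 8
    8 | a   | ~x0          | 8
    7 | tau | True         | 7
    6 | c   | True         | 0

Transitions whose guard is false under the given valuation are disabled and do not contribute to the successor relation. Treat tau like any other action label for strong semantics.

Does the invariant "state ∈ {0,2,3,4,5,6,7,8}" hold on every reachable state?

Answer: INVARIANT VIOLATED at state 1

Analysis:
Allowed set {0,2,3,4,5,6,7,8}
R = {0,1,4,5,8}
  0: safe
  1: VIOLATES
  4: safe
  5: safe
  8: safe
reach 1 via b·a·a — violates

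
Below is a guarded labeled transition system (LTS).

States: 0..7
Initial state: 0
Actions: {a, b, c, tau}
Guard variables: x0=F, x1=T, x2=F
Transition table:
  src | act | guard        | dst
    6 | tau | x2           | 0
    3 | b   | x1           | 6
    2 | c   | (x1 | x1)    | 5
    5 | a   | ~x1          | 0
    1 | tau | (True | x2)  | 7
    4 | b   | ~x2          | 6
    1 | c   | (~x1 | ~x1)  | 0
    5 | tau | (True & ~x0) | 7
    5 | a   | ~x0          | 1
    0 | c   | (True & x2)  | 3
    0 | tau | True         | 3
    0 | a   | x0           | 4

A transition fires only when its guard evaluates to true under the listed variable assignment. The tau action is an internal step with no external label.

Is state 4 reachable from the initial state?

7 transition(s) survive guard evaluation.
L0 = {0}
L1 = {3}  now seen {0,3}
L2 = {6}  now seen {0,3,6}
Reach set: {0,3,6}

Answer: UNREACHABLE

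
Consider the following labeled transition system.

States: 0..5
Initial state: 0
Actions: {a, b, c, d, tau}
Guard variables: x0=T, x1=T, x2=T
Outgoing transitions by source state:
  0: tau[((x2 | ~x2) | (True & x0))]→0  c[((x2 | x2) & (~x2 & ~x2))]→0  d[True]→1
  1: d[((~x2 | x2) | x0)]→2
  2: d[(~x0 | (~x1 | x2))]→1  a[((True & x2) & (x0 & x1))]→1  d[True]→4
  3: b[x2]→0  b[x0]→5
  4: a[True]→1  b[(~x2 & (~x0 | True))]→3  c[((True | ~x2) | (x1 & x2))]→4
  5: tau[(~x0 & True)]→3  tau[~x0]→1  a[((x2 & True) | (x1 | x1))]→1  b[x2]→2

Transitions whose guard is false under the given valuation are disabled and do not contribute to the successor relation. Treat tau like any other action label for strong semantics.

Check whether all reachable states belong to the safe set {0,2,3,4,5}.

Allowed set {0,2,3,4,5}
Reachable = {0,1,2,4}
  0: safe
  1: ✗ unsafe
  2: safe
  4: safe
reach 1 via d — violates

Answer: INVARIANT VIOLATED at state 1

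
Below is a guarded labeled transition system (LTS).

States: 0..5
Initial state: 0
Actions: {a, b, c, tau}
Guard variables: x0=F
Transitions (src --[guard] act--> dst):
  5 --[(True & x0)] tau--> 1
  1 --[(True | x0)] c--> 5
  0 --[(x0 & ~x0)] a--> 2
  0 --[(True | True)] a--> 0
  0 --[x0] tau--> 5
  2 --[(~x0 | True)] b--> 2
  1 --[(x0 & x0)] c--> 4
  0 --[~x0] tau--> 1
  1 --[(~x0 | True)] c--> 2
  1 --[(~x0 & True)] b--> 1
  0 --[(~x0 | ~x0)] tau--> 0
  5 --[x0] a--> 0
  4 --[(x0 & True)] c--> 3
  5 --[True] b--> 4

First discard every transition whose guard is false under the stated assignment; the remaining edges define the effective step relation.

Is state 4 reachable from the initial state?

Answer: REACHABLE

Working:
After dropping false guards: 8 live edges.
depth 0: {0}
depth 1: {1}  cumulative {0,1}
depth 2: {2,5}  cumulative {0,1,2,5}
depth 3: {4}  cumulative {0,1,2,4,5}
R = {0,1,2,4,5}
Path to 4: tau·c·b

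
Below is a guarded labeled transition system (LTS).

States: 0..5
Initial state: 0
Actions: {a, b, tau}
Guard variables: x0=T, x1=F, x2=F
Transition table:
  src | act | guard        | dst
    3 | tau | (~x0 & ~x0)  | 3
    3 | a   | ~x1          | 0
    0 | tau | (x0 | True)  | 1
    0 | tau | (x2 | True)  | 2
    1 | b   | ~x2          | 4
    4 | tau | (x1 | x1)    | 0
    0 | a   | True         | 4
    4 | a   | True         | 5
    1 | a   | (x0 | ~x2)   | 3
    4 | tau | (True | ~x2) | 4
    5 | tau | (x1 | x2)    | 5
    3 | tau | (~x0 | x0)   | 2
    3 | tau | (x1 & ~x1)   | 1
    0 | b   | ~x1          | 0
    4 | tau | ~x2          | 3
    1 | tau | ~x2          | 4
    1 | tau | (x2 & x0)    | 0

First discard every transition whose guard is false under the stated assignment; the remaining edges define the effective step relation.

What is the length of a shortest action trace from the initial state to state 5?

BFS to 5:
  Layer 0: {0}
  Layer 1: {1,2,4}
  Layer 2: {3,5}
first hit 5 at d=2 via a·a

Answer: 2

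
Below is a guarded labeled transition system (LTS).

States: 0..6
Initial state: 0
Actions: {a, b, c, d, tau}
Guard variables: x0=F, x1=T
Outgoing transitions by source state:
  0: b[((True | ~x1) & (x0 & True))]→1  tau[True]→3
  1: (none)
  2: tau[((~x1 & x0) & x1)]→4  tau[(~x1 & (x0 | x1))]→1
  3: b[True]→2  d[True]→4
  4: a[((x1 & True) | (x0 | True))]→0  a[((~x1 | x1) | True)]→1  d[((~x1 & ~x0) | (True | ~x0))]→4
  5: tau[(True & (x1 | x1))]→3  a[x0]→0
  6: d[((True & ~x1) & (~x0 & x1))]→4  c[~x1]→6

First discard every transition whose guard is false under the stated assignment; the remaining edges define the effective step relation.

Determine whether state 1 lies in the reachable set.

Guard filter leaves 7 enabled edge(s).
L0 = {0}
L1 = {3}  total {0,3}
L2 = {2,4}  total {0,2,3,4}
L3 = {1}  total {0,1,2,3,4}
Reach set: {0,1,2,3,4}
witness 1: tau·d·a

Answer: REACHABLE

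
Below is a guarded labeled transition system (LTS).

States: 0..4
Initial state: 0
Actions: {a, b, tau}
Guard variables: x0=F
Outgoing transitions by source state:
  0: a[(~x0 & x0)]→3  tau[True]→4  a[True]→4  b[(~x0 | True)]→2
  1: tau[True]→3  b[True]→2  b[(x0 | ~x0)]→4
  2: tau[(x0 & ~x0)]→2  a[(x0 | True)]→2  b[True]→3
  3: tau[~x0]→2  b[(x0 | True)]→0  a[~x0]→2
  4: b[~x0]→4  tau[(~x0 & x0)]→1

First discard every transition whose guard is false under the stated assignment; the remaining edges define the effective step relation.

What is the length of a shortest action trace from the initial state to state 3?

Answer: 2

Working:
Breadth-first toward 3:
  Layer 0: {0}
  Layer 1: {2,4}
  Layer 2: {3}
first hit 3 at d=2 via b·b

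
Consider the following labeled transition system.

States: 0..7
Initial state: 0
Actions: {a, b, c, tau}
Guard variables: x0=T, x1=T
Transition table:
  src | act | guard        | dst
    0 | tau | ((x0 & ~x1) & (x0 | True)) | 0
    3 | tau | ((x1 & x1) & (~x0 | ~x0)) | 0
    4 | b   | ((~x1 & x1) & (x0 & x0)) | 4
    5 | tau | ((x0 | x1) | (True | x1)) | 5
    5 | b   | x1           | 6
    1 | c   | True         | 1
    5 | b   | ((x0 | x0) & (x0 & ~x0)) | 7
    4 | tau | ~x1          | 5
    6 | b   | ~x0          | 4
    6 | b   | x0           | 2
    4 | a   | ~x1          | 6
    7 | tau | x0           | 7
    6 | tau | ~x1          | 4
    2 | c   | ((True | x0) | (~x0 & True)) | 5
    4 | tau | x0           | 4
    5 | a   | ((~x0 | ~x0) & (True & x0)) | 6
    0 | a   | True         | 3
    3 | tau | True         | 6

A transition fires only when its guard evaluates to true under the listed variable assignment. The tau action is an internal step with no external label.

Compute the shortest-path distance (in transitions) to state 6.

BFS to 6:
  Layer 0: {0}
  Layer 1: {3}
  Layer 2: {6}
6 enters at depth 2; path a·tau

Answer: 2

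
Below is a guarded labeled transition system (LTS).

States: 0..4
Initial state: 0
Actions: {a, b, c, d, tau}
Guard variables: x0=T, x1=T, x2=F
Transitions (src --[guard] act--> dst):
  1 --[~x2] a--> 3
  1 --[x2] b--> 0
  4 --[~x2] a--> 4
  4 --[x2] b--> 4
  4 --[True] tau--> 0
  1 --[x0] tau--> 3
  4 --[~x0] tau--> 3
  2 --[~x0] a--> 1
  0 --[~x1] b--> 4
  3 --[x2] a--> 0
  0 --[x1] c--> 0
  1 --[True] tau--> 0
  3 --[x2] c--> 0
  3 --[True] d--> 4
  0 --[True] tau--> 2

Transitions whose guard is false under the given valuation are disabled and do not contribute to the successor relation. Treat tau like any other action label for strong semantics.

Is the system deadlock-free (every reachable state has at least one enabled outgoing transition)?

Reachable = {0,2}
  0: c→0  tau→2  [deg 2]
  2: ∅  [no exit]
trace reaching 2: tau

Answer: DEADLOCK at state 2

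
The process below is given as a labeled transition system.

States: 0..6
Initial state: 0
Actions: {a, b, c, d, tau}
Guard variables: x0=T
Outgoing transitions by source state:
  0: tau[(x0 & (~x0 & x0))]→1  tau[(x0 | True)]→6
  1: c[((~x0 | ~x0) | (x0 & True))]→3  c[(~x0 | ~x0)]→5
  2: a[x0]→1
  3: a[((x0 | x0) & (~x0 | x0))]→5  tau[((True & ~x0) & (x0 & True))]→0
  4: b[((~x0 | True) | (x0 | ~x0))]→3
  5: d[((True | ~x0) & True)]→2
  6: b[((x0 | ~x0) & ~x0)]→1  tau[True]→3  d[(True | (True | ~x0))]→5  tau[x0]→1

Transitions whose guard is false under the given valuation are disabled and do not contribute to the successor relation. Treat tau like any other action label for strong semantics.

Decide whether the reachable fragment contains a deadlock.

Reach set: {0,1,2,3,5,6}
  0: tau→6  [1 out]
  1: c→3  [1 out]
  2: a→1  [1 out]
  3: a→5  [1 out]
  5: d→2  [1 out]
  6: d→5  tau→1  tau→3  [3 out]

Answer: DEADLOCK-FREE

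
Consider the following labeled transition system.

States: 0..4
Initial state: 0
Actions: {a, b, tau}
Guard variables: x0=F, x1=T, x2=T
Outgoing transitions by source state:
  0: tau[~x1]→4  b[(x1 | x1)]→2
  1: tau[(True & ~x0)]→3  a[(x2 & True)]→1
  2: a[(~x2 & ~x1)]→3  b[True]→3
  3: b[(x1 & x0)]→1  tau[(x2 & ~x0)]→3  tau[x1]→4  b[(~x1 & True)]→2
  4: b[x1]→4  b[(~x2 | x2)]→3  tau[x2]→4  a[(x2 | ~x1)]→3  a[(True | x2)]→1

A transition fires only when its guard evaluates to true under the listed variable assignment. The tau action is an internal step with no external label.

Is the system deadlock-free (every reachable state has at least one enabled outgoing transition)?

Reachable = {0,1,2,3,4}
  0: b→2  [1 out]
  1: a→1  tau→3  [2 out]
  2: b→3  [1 out]
  3: tau→3  tau→4  [2 out]
  4: a→1  a→3  b→3  b→4  tau→4  [5 out]

Answer: DEADLOCK-FREE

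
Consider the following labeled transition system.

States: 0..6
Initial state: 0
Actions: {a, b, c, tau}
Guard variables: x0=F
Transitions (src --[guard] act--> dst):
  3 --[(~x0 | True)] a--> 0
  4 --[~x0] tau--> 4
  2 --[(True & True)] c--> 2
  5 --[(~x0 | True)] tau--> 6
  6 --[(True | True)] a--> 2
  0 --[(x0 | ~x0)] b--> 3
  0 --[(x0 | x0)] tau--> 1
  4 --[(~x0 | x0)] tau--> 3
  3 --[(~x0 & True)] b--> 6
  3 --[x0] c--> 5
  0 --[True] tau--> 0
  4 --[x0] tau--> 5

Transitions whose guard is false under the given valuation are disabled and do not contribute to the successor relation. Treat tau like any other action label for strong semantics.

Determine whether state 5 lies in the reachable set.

Answer: UNREACHABLE

Trace:
Guard filter leaves 9 enabled edge(s).
L0 = {0}
L1 = {3}  cumulative {0,3}
L2 = {6}  cumulative {0,3,6}
L3 = {2}  cumulative {0,2,3,6}
Reachable = {0,2,3,6}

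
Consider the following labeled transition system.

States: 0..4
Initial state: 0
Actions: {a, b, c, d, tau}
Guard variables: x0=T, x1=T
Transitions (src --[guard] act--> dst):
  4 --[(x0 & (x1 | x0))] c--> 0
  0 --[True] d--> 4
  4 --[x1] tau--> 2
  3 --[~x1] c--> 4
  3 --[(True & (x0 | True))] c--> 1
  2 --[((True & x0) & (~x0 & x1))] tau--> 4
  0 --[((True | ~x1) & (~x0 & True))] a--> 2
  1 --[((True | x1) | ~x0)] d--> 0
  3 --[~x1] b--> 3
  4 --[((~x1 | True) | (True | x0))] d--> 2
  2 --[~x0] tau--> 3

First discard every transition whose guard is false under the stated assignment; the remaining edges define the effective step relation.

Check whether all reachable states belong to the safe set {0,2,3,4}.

Allowed set {0,2,3,4}
Reach set: {0,2,4}
  0: ok
  2: ok
  4: ok

Answer: INVARIANT HOLDS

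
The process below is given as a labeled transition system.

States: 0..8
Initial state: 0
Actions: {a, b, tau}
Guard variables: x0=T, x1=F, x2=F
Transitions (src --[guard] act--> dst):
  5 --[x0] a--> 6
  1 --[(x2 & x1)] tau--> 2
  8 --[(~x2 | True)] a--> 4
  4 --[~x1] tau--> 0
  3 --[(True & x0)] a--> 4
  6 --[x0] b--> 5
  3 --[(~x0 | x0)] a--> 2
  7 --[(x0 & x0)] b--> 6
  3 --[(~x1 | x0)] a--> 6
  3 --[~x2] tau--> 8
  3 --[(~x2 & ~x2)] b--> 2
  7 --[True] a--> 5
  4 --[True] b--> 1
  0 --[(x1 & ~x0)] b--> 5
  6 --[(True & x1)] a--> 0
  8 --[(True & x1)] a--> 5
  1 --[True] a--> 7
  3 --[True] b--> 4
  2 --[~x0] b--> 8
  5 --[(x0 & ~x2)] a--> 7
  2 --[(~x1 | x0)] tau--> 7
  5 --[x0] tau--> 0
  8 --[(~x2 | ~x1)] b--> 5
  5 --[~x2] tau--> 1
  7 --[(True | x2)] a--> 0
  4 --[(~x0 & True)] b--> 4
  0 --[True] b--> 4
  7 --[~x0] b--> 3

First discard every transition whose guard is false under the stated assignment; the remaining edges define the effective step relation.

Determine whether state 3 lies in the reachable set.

Answer: UNREACHABLE

Working:
Guard filter leaves 21 enabled edge(s).
L0 = {0}
L1 = {4}  total {0,4}
L2 = {1}  total {0,1,4}
L3 = {7}  total {0,1,4,7}
L4 = {5,6}  total {0,1,4,5,6,7}
R = {0,1,4,5,6,7}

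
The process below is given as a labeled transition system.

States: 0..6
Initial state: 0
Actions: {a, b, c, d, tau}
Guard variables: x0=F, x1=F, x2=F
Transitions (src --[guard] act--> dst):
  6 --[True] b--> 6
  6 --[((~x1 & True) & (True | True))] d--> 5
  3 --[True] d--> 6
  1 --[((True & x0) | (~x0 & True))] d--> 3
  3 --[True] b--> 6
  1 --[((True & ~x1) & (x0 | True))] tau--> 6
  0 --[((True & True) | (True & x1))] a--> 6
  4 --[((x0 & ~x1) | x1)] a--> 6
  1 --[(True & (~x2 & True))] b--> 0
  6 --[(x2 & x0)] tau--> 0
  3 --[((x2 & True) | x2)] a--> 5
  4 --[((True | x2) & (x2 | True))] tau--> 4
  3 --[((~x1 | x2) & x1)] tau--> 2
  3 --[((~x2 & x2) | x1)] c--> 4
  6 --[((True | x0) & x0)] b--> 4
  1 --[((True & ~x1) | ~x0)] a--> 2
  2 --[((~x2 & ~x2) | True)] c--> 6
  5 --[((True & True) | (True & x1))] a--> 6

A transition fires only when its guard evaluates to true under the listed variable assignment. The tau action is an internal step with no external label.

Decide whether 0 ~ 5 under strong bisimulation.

Answer: BISIMILAR

Trace:
Refine partition for ~:
  π0 = {{0,1,2,3,4,5,6}}
  π1 = {{0,5},{1},{2},{3,6},{4}}
  π2 = {{0,5},{1},{2},{3},{4},{6}}
Fixed point at round 3; 6 class(es).
class of 0: {0,5}; class of 5: {0,5}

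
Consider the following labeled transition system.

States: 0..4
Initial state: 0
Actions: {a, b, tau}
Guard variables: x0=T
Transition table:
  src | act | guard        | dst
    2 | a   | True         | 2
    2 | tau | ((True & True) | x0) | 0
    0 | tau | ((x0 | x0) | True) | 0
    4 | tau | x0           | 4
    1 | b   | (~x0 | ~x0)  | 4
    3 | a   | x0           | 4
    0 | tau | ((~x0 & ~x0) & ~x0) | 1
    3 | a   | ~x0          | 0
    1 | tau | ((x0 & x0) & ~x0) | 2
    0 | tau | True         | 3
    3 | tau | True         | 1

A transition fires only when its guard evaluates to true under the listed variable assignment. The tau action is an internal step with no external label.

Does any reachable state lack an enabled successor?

Reach set: {0,1,3,4}
  0: tau→0  tau→3  [2 exit(s)]
  1: ∅  [no exit]
  3: a→4  tau→1  [2 exit(s)]
  4: tau→4  [1 exit(s)]
trace reaching 1: tau·tau

Answer: DEADLOCK at state 1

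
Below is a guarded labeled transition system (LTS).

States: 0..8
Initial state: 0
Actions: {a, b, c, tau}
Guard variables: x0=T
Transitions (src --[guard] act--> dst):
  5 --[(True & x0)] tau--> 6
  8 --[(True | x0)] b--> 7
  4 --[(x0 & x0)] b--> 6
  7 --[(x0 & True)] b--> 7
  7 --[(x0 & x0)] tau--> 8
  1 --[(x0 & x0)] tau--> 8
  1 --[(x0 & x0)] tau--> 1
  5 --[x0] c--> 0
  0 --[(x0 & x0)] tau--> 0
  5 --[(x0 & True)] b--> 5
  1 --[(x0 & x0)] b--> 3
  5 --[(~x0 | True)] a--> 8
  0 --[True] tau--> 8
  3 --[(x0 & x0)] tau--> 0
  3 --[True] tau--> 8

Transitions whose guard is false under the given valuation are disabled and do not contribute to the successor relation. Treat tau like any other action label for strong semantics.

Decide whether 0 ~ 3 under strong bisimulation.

Answer: BISIMILAR

Analysis:
Compute ~ classes (split until stable):
  round 0: {{0,1,2,3,4,5,6,7,8}}
  round 1: {{0,3},{1,7},{2,6},{4,8},{5}}
  round 2: {{0,3},{1},{2,6},{4},{5},{7},{8}}
stable after 3 split(s): 7 block(s)
0∈{0,3}, 3∈{0,3}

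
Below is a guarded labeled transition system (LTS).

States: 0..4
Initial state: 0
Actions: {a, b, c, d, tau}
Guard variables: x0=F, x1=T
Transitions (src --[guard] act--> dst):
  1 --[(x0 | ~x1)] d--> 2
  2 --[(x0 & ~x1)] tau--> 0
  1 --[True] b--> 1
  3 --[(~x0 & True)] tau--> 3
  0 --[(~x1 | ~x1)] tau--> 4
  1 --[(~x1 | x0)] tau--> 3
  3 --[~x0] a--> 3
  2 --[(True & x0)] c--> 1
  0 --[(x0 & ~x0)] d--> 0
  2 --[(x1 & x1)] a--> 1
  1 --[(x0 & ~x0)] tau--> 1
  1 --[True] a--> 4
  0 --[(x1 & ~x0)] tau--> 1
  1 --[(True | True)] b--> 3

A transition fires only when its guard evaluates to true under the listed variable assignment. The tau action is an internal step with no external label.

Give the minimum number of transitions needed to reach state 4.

Breadth-first toward 4:
  Layer 0: {0}
  Layer 1: {1}
  Layer 2: {3,4}
depth(4)=2, e.g. tau·a

Answer: 2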